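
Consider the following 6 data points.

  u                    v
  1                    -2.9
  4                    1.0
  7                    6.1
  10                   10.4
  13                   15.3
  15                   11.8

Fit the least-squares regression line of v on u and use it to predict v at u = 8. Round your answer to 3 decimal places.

6.540

n = 6, Σx = 50, Σy = 41.7, Σxy = 523.7, Σx² = 560
Sxx = Σx² − (Σx)²/n = 560 − 416.666667 = 143.333333
Sxy = Σxy − (Σx)(Σy)/n = 523.7 − 347.5 = 176.2
b = Sxy/Sxx = 176.2/143.333333 = 1.229302
a = ȳ − b·x̄ = 6.95 − 1.229302·8.333333 = -3.294186
ŷ(8) = a + b·8 = -3.294186 + 1.229302·8 = 6.540233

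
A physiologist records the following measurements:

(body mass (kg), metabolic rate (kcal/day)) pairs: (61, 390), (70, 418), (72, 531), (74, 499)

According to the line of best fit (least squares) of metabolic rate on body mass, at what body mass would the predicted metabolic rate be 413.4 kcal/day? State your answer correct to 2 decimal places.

n = 4, Σx = 277, Σy = 1838, Σxy = 128208, Σx² = 19281
Sxx = Σx² − (Σx)²/n = 19281 − 19182.25 = 98.75
Sxy = Σxy − (Σx)(Σy)/n = 128208 − 127281.5 = 926.5
b = Sxy/Sxx = 926.5/98.75 = 9.382278
a = ȳ − b·x̄ = 459.5 − 9.382278·69.25 = -190.222785
Set a + b·x = 413.4: x = (413.4 − (-190.222785)) / 9.382278 = 64.336481

64.34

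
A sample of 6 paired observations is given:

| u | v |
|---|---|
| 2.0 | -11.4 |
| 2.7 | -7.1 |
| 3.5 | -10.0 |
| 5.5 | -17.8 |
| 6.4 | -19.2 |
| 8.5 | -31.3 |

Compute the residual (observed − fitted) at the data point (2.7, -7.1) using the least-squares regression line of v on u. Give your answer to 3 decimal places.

2.135

n = 6, Σx = 28.6, Σy = -96.8, Σxy = -563.8, Σx² = 167
Sxx = Σx² − (Σx)²/n = 167 − 136.326667 = 30.673333
Sxy = Σxy − (Σx)(Σy)/n = -563.8 − (-461.413333) = -102.386667
b = Sxy/Sxx = -102.386667/30.673333 = -3.337970
a = ȳ − b·x̄ = -16.133333 − (-3.337970)·4.766667 = -0.222343
ŷ(2.7) = -0.222343 + (-3.337970)·2.7 = -9.234862
residual = y − ŷ = -7.1 − (-9.234862) = 2.134862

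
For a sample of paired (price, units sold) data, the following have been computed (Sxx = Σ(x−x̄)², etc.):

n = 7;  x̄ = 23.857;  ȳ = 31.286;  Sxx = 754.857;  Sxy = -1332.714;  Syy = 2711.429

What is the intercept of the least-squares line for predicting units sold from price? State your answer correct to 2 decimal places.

73.41

b = Sxy/Sxx = -1332.714/754.857 = -1.765519
a = ȳ − b·x̄ = 31.286 − (-1.765519)·23.857 = 73.405975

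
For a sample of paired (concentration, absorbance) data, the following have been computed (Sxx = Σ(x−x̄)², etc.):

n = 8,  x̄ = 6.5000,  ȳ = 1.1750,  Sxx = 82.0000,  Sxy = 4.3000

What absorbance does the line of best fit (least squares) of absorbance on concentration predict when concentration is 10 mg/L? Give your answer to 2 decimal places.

b = Sxy/Sxx = 4.3/82 = 0.052439
a = ȳ − b·x̄ = 1.175 − 0.052439·6.5 = 0.834146
ŷ(10) = a + b·10 = 0.834146 + 0.052439·10 = 1.358537

1.36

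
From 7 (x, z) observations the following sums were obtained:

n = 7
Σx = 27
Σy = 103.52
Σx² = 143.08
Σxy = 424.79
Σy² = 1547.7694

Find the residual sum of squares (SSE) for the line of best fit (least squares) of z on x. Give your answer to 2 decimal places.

Sxx = Σx² − (Σx)²/n = 143.08 − 104.142857 = 38.937143
Sxy = Σxy − (Σx)(Σy)/n = 424.79 − 399.291429 = 25.498571
Syy = Σy² − (Σy)²/n = 1547.7694 − 1530.912914 = 16.856486
b = Sxy/Sxx = 25.498571/38.937143 = 0.654865
SSE = Syy − b·Sxy = 16.856486 − 0.654865·25.498571 = 0.158364

0.16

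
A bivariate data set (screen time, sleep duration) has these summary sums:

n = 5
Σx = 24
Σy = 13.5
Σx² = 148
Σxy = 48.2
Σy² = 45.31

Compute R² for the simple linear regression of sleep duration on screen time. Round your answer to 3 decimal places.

Sxx = Σx² − (Σx)²/n = 148 − 115.2 = 32.8
Sxy = Σxy − (Σx)(Σy)/n = 48.2 − 64.8 = -16.6
Syy = Σy² − (Σy)²/n = 45.31 − 36.45 = 8.86
R² = Sxy²/(Sxx·Syy) = (-16.6)²/(32.8·8.86) = 0.948219

0.948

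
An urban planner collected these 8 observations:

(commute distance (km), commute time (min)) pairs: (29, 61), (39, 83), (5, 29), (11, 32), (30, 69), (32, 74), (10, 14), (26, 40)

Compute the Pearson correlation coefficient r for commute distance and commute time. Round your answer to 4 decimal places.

n = 8, Σx = 182, Σy = 402, Σxy = 11121, Σx² = 5208, Σy² = 24508
Sxx = Σx² − (Σx)²/n = 5208 − 4140.5 = 1067.5
Sxy = Σxy − (Σx)(Σy)/n = 11121 − 9145.5 = 1975.5
Syy = Σy² − (Σy)²/n = 24508 − 20200.5 = 4307.5
r = Sxy/√(Sxx·Syy) = 1975.5/√(4598256.25) = 1975.5/2144.354507 = 0.921256

0.9213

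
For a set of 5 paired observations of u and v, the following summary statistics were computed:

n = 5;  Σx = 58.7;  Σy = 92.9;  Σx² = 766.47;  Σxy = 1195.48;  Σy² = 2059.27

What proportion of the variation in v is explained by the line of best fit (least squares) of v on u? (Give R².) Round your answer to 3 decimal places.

Sxx = Σx² − (Σx)²/n = 766.47 − 689.138 = 77.332
Sxy = Σxy − (Σx)(Σy)/n = 1195.48 − 1090.646 = 104.834
Syy = Σy² − (Σy)²/n = 2059.27 − 1726.082 = 333.188
R² = Sxy²/(Sxx·Syy) = (104.834)²/(77.332·333.188) = 0.426536

0.427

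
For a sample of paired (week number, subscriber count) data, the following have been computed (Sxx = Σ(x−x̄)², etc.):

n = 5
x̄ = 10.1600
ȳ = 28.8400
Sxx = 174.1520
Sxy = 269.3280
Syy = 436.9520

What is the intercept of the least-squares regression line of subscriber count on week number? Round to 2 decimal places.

b = Sxy/Sxx = 269.328/174.152 = 1.546511
a = ȳ − b·x̄ = 28.84 − 1.546511·10.16 = 13.127447

13.13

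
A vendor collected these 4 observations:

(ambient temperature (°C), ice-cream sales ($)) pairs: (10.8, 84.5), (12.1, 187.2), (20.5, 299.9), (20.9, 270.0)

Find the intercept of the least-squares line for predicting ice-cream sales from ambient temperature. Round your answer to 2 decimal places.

n = 4, Σx = 64.3, Σy = 841.6, Σxy = 14968.67, Σx² = 1120.11
Sxx = Σx² − (Σx)²/n = 1120.11 − 1033.6225 = 86.4875
Sxy = Σxy − (Σx)(Σy)/n = 14968.67 − 13528.72 = 1439.95
b = Sxy/Sxx = 1439.95/86.4875 = 16.649227
a = ȳ − b·x̄ = 210.4 − 16.649227·16.075 = -57.236320

-57.24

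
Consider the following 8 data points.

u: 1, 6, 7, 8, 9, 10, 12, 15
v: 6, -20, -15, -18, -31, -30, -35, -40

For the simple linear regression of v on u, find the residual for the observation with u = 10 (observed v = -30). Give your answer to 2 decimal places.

-2.13

n = 8, Σx = 68, Σy = -183, Σxy = -1962, Σx² = 700
Sxx = Σx² − (Σx)²/n = 700 − 578 = 122
Sxy = Σxy − (Σx)(Σy)/n = -1962 − (-1555.5) = -406.5
b = Sxy/Sxx = -406.5/122 = -3.331967
a = ȳ − b·x̄ = -22.875 − (-3.331967)·8.5 = 5.446721
ŷ(10) = 5.446721 + (-3.331967)·10 = -27.872951
residual = y − ŷ = -30 − (-27.872951) = -2.127049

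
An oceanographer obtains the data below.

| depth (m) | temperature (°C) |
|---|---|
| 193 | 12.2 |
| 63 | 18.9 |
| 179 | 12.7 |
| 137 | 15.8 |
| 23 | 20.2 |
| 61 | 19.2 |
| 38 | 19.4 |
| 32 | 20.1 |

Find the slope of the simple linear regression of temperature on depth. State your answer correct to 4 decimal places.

-0.0478

n = 8, Σx = 726, Σy = 138.5, Σxy = 10999.4, Σx² = 98746
Sxx = Σx² − (Σx)²/n = 98746 − 65884.5 = 32861.5
Sxy = Σxy − (Σx)(Σy)/n = 10999.4 − 12568.875 = -1569.475
b = Sxy/Sxx = -1569.475/32861.5 = -0.047760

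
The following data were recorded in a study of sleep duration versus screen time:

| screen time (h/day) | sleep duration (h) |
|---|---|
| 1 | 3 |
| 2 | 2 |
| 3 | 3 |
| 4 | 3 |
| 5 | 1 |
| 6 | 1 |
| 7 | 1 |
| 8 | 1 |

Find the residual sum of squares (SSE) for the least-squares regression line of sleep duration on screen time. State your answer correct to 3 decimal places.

2.536

n = 8, Σx = 36, Σy = 15, Σxy = 54, Σx² = 204, Σy² = 35
Sxx = Σx² − (Σx)²/n = 204 − 162 = 42
Sxy = Σxy − (Σx)(Σy)/n = 54 − 67.5 = -13.5
Syy = Σy² − (Σy)²/n = 35 − 28.125 = 6.875
b = Sxy/Sxx = -13.5/42 = -0.321429
SSE = Syy − b·Sxy = 6.875 − (-0.321429)·(-13.5) = 2.535714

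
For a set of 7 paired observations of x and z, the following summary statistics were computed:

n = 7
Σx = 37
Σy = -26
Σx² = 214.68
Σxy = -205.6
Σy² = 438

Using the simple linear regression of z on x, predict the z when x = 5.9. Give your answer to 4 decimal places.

-5.9058

Sxx = Σx² − (Σx)²/n = 214.68 − 195.571429 = 19.108571
Sxy = Σxy − (Σx)(Σy)/n = -205.6 − (-137.428571) = -68.171429
b = Sxy/Sxx = -68.171429/19.108571 = -3.567584
a = ȳ − b·x̄ = -3.714286 − (-3.567584)·5.285714 = 15.142943
ŷ(5.9) = a + b·5.9 = 15.142943 + (-3.567584)·5.9 = -5.905801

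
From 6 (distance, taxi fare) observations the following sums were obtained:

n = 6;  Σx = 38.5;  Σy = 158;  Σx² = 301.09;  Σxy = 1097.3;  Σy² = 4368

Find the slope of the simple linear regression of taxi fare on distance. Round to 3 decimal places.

1.544

Sxx = Σx² − (Σx)²/n = 301.09 − 247.041667 = 54.048333
Sxy = Σxy − (Σx)(Σy)/n = 1097.3 − 1013.833333 = 83.466667
b = Sxy/Sxx = 83.466667/54.048333 = 1.544297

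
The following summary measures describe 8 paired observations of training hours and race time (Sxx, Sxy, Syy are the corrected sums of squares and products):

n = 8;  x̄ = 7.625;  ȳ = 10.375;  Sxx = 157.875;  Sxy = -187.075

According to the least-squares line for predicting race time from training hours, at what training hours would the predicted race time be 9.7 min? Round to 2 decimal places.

b = Sxy/Sxx = -187.075/157.875 = -1.184956
a = ȳ − b·x̄ = 10.375 − (-1.184956)·7.625 = 19.410293
Set a + b·x = 9.7: x = (9.7 − 19.410293) / (-1.184956) = 8.194641

8.19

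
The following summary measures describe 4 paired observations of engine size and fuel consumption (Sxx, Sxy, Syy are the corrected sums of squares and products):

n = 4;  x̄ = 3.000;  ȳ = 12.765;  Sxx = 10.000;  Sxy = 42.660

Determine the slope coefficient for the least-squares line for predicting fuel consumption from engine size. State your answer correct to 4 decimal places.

4.2660

b = Sxy/Sxx = 42.66/10 = 4.266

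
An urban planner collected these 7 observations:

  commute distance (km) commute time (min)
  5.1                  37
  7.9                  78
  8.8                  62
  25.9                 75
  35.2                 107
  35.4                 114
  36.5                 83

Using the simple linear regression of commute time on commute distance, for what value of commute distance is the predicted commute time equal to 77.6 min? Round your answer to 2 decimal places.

n = 7, Σx = 154.8, Σy = 556, Σxy = 14124.5, Σx² = 4661.12
Sxx = Σx² − (Σx)²/n = 4661.12 − 3423.291429 = 1237.828571
Sxy = Σxy − (Σx)(Σy)/n = 14124.5 − 12295.542857 = 1828.957143
b = Sxy/Sxx = 1828.957143/1237.828571 = 1.477553
a = ȳ − b·x̄ = 79.428571 − 1.477553·22.114286 = 46.753545
Set a + b·x = 77.6: x = (77.6 − 46.753545) / 1.477553 = 20.876718

20.88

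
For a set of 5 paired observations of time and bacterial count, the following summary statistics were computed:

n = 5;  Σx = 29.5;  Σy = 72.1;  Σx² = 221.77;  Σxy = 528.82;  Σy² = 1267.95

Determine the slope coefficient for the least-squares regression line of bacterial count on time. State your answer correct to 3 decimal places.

2.167

Sxx = Σx² − (Σx)²/n = 221.77 − 174.05 = 47.72
Sxy = Σxy − (Σx)(Σy)/n = 528.82 − 425.39 = 103.43
b = Sxy/Sxx = 103.43/47.72 = 2.167435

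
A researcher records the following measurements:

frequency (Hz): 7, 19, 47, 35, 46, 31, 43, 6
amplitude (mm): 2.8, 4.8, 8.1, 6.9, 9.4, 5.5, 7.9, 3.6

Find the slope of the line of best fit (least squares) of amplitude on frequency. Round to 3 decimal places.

n = 8, Σx = 234, Σy = 49, Σxy = 1697.2, Σx² = 8806
Sxx = Σx² − (Σx)²/n = 8806 − 6844.5 = 1961.5
Sxy = Σxy − (Σx)(Σy)/n = 1697.2 − 1433.25 = 263.95
b = Sxy/Sxx = 263.95/1961.5 = 0.134565

0.135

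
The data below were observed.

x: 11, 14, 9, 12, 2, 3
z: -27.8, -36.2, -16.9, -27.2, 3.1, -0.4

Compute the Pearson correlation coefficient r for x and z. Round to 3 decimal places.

-0.995

n = 6, Σx = 51, Σy = -105.4, Σxy = -1286.1, Σx² = 555, Σy² = 3118.5
Sxx = Σx² − (Σx)²/n = 555 − 433.5 = 121.5
Sxy = Σxy − (Σx)(Σy)/n = -1286.1 − (-895.9) = -390.2
Syy = Σy² − (Σy)²/n = 3118.5 − 1851.526667 = 1266.973333
r = Sxy/√(Sxx·Syy) = -390.2/√(153937.26) = -390.2/392.348391 = -0.994524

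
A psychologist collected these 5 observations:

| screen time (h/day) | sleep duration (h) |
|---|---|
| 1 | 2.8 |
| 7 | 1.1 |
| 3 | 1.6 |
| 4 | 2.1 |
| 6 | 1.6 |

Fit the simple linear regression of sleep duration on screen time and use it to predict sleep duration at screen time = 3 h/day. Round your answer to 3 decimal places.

2.121

n = 5, Σx = 21, Σy = 9.2, Σxy = 33.3, Σx² = 111
Sxx = Σx² − (Σx)²/n = 111 − 88.2 = 22.8
Sxy = Σxy − (Σx)(Σy)/n = 33.3 − 38.64 = -5.34
b = Sxy/Sxx = -5.34/22.8 = -0.234211
a = ȳ − b·x̄ = 1.84 − (-0.234211)·4.2 = 2.823684
ŷ(3) = a + b·3 = 2.823684 + (-0.234211)·3 = 2.121053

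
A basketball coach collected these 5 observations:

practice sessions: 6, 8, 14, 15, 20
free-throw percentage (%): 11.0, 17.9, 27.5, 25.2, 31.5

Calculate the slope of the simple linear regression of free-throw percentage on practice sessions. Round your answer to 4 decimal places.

n = 5, Σx = 63, Σy = 113.1, Σxy = 1602.2, Σx² = 921
Sxx = Σx² − (Σx)²/n = 921 − 793.8 = 127.2
Sxy = Σxy − (Σx)(Σy)/n = 1602.2 − 1425.06 = 177.14
b = Sxy/Sxx = 177.14/127.2 = 1.392610

1.3926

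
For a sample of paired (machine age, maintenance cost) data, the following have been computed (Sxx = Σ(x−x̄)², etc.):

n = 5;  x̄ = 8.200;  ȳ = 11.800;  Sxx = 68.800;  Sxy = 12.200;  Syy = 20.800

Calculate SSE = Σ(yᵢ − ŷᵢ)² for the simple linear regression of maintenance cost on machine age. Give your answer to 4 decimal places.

18.6366

b = Sxy/Sxx = 12.2/68.8 = 0.177326
SSE = Syy − b·Sxy = 20.8 − 0.177326·12.2 = 18.636628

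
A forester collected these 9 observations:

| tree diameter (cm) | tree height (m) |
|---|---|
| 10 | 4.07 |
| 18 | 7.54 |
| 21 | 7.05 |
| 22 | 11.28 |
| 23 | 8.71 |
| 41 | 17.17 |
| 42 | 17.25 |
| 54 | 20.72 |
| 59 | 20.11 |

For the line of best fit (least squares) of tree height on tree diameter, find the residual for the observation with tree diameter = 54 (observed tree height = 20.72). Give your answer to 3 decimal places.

0.394

n = 9, Σx = 290, Σy = 113.9, Σxy = 4506.8, Σx² = 11720
Sxx = Σx² − (Σx)²/n = 11720 − 9344.444444 = 2375.555556
Sxy = Σxy − (Σx)(Σy)/n = 4506.8 − 3670.111111 = 836.688889
b = Sxy/Sxx = 836.688889/2375.555556 = 0.352208
a = ȳ − b·x̄ = 12.655556 − 0.352208·32.222222 = 1.306642
ŷ(54) = 1.306642 + 0.352208·54 = 20.325856
residual = y − ŷ = 20.72 − 20.325856 = 0.394144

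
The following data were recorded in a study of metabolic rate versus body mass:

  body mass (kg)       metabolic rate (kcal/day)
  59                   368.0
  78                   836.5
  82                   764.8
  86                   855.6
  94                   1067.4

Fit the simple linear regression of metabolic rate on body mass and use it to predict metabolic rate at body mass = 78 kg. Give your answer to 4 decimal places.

n = 5, Σx = 399, Σy = 3892.3, Σxy = 323589.8, Σx² = 32521
Sxx = Σx² − (Σx)²/n = 32521 − 31840.2 = 680.8
Sxy = Σxy − (Σx)(Σy)/n = 323589.8 − 310605.54 = 12984.26
b = Sxy/Sxx = 12984.26/680.8 = 19.072062
a = ȳ − b·x̄ = 778.46 − 19.072062·79.8 = -743.490570
ŷ(78) = a + b·78 = -743.490570 + 19.072062·78 = 744.130288

744.1303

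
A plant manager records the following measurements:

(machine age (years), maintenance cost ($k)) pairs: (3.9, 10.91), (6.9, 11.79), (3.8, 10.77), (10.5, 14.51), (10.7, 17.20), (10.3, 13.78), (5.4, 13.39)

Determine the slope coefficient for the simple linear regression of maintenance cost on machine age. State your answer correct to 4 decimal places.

n = 7, Σx = 51.5, Σy = 92.35, Σxy = 715.461, Σx² = 437.25
Sxx = Σx² − (Σx)²/n = 437.25 − 378.892857 = 58.357143
Sxy = Σxy − (Σx)(Σy)/n = 715.461 − 679.432143 = 36.028857
b = Sxy/Sxx = 36.028857/58.357143 = 0.617386

0.6174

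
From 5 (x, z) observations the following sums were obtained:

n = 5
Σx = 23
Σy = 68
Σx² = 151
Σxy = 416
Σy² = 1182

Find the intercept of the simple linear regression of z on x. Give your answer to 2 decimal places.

3.10

Sxx = Σx² − (Σx)²/n = 151 − 105.8 = 45.2
Sxy = Σxy − (Σx)(Σy)/n = 416 − 312.8 = 103.2
b = Sxy/Sxx = 103.2/45.2 = 2.283186
a = ȳ − b·x̄ = 13.6 − 2.283186·4.6 = 3.097345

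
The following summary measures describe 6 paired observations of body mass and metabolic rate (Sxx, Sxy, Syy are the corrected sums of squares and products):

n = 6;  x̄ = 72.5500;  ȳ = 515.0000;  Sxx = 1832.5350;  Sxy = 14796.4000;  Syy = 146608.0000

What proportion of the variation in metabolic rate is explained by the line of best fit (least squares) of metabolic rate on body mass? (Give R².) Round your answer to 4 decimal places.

R² = Sxy²/(Sxx·Syy) = (14796.4)²/(1832.535·146608) = 0.814896

0.8149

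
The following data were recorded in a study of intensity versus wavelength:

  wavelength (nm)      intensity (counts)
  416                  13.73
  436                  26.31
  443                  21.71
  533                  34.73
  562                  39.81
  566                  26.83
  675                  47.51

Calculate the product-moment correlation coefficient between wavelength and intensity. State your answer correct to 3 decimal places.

n = 7, Σx = 3631, Σy = 210.63, Σxy = 114939.71, Σx² = 1935315, Σy² = 7120.1111
Sxx = Σx² − (Σx)²/n = 1935315 − 1883451.571429 = 51863.428571
Sxy = Σxy − (Σx)(Σy)/n = 114939.71 − 109256.79 = 5682.92
Syy = Σy² − (Σy)²/n = 7120.1111 − 6337.8567 = 782.2544
r = Sxy/√(Sxx·Syy) = 5682.92/√(40570395.199086) = 5682.92/6369.489399 = 0.892210

0.892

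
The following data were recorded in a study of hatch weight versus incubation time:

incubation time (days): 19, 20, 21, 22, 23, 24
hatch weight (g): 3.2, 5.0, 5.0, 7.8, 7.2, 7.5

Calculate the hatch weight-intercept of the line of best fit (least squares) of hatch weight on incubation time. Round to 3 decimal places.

n = 6, Σx = 129, Σy = 35.7, Σxy = 783, Σx² = 2791
Sxx = Σx² − (Σx)²/n = 2791 − 2773.5 = 17.5
Sxy = Σxy − (Σx)(Σy)/n = 783 − 767.55 = 15.45
b = Sxy/Sxx = 15.45/17.5 = 0.882857
a = ȳ − b·x̄ = 5.95 − 0.882857·21.5 = -13.031429

-13.031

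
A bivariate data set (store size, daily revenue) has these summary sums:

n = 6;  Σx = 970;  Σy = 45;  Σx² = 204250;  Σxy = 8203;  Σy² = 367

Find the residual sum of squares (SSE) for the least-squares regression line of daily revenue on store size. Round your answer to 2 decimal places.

Sxx = Σx² − (Σx)²/n = 204250 − 156816.666667 = 47433.333333
Sxy = Σxy − (Σx)(Σy)/n = 8203 − 7275 = 928
Syy = Σy² − (Σy)²/n = 367 − 337.5 = 29.5
b = Sxy/Sxx = 928/47433.333333 = 0.019564
SSE = Syy − b·Sxy = 29.5 − 0.019564·928 = 11.344329

11.34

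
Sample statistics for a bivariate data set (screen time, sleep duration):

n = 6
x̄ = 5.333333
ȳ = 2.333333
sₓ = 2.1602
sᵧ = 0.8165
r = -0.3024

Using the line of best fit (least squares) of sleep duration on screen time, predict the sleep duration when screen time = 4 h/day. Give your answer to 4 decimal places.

2.4857

b = r · sᵧ/sₓ = -0.3024 · 0.8165/2.1602 = -0.114299
a = ȳ − b·x̄ = 2.333333 − (-0.114299)·5.333333 = 2.942930
ŷ(4) = a + b·4 = 2.942930 + (-0.114299)·4 = 2.485732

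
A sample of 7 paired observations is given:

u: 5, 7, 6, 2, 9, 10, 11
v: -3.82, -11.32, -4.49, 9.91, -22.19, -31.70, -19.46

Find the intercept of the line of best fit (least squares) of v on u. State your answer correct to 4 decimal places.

17.6077

n = 7, Σx = 50, Σy = -83.07, Σxy = -836.23, Σx² = 416
Sxx = Σx² − (Σx)²/n = 416 − 357.142857 = 58.857143
Sxy = Σxy − (Σx)(Σy)/n = -836.23 − (-593.357143) = -242.872857
b = Sxy/Sxx = -242.872857/58.857143 = -4.126481
a = ȳ − b·x̄ = -11.867143 − (-4.126481)·7.142857 = 17.607718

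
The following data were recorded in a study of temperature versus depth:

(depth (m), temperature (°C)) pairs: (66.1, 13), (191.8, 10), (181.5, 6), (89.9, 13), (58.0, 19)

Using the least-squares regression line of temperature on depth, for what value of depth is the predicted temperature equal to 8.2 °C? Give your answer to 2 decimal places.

n = 5, Σx = 587.3, Σy = 61, Σxy = 6137, Σx² = 85544.71
Sxx = Σx² − (Σx)²/n = 85544.71 − 68984.258 = 16560.452
Sxy = Σxy − (Σx)(Σy)/n = 6137 − 7165.06 = -1028.06
b = Sxy/Sxx = -1028.06/16560.452 = -0.062079
a = ȳ − b·x̄ = 12.2 − (-0.062079)·117.46 = 19.491826
Set a + b·x = 8.2: x = (8.2 − 19.491826) / (-0.062079) = 181.893796

181.89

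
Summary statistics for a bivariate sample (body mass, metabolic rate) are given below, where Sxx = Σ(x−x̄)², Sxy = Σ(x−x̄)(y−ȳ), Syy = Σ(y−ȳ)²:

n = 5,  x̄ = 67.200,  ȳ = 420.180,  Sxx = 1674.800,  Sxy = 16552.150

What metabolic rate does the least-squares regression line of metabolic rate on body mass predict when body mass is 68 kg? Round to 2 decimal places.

428.09

b = Sxy/Sxx = 16552.15/1674.8 = 9.883061
a = ȳ − b·x̄ = 420.18 − 9.883061·67.2 = -243.961677
ŷ(68) = a + b·68 = -243.961677 + 9.883061·68 = 428.086449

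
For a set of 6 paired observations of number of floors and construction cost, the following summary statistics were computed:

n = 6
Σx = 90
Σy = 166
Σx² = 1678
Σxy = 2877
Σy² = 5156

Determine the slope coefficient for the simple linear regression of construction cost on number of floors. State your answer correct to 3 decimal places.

Sxx = Σx² − (Σx)²/n = 1678 − 1350 = 328
Sxy = Σxy − (Σx)(Σy)/n = 2877 − 2490 = 387
b = Sxy/Sxx = 387/328 = 1.179878

1.180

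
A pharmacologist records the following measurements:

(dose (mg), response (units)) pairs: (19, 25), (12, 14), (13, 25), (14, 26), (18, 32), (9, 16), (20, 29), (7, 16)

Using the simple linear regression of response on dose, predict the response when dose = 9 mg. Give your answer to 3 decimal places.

n = 8, Σx = 112, Σy = 183, Σxy = 2744, Σx² = 1724
Sxx = Σx² − (Σx)²/n = 1724 − 1568 = 156
Sxy = Σxy − (Σx)(Σy)/n = 2744 − 2562 = 182
b = Sxy/Sxx = 182/156 = 1.166667
a = ȳ − b·x̄ = 22.875 − 1.166667·14 = 6.541667
ŷ(9) = a + b·9 = 6.541667 + 1.166667·9 = 17.041667

17.042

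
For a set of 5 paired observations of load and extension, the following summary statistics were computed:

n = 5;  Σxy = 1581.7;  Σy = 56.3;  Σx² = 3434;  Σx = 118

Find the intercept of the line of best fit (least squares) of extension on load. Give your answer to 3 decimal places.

2.062

Sxx = Σx² − (Σx)²/n = 3434 − 2784.8 = 649.2
Sxy = Σxy − (Σx)(Σy)/n = 1581.7 − 1328.68 = 253.02
b = Sxy/Sxx = 253.02/649.2 = 0.389741
a = ȳ − b·x̄ = 11.26 − 0.389741·23.6 = 2.062107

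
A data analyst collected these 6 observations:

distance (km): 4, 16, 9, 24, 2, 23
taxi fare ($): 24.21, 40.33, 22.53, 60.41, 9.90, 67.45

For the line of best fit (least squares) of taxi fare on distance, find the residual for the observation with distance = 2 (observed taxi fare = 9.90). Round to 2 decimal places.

-1.96

n = 6, Σx = 78, Σy = 224.83, Σxy = 3965.88, Σx² = 1462
Sxx = Σx² − (Σx)²/n = 1462 − 1014 = 448
Sxy = Σxy − (Σx)(Σy)/n = 3965.88 − 2922.79 = 1043.09
b = Sxy/Sxx = 1043.09/448 = 2.328326
a = ȳ − b·x̄ = 37.471667 − 2.328326·13 = 7.203430
ŷ(2) = 7.203430 + 2.328326·2 = 11.860082
residual = y − ŷ = 9.90 − 11.860082 = -1.960082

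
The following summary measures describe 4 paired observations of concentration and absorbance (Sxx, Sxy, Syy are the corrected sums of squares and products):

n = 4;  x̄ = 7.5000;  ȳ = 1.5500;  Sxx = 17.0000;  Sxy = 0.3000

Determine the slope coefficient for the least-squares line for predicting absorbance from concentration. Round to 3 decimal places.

0.018

b = Sxy/Sxx = 0.3/17 = 0.017647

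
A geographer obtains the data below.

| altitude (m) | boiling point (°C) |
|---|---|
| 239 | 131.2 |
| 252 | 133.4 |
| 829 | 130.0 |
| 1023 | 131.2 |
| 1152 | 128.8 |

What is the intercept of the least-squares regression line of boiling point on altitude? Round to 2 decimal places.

133.03

n = 5, Σx = 3495, Σy = 654.6, Σxy = 455338.8, Σx² = 3181499
Sxx = Σx² − (Σx)²/n = 3181499 − 2443005 = 738494
Sxy = Σxy − (Σx)(Σy)/n = 455338.8 − 457565.4 = -2226.6
b = Sxy/Sxx = -2226.6/738494 = -0.003015
a = ȳ − b·x̄ = 130.92 − (-0.003015)·699 = 133.027523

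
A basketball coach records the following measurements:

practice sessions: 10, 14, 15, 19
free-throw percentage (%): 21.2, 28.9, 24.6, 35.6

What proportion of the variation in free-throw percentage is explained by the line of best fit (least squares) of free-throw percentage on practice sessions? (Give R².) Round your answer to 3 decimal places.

n = 4, Σx = 58, Σy = 110.3, Σxy = 1662, Σx² = 882, Σy² = 3157.17
Sxx = Σx² − (Σx)²/n = 882 − 841 = 41
Sxy = Σxy − (Σx)(Σy)/n = 1662 − 1599.35 = 62.65
Syy = Σy² − (Σy)²/n = 3157.17 − 3041.5225 = 115.6475
R² = Sxy²/(Sxx·Syy) = (62.65)²/(41·115.6475) = 0.827794

0.828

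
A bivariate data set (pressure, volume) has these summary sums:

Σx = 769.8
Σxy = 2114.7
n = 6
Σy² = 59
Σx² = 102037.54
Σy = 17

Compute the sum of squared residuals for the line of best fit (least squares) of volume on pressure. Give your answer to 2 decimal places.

9.49

Sxx = Σx² − (Σx)²/n = 102037.54 − 98765.34 = 3272.2
Sxy = Σxy − (Σx)(Σy)/n = 2114.7 − 2181.1 = -66.4
Syy = Σy² − (Σy)²/n = 59 − 48.166667 = 10.833333
b = Sxy/Sxx = -66.4/3272.2 = -0.020292
SSE = Syy − b·Sxy = 10.833333 − (-0.020292)·(-66.4) = 9.485934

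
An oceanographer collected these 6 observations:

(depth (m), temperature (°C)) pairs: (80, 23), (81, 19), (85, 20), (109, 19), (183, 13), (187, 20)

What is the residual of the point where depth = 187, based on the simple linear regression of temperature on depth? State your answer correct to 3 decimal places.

3.591

n = 6, Σx = 725, Σy = 114, Σxy = 13269, Σx² = 100525
Sxx = Σx² − (Σx)²/n = 100525 − 87604.166667 = 12920.833333
Sxy = Σxy − (Σx)(Σy)/n = 13269 − 13775 = -506
b = Sxy/Sxx = -506/12920.833333 = -0.039162
a = ȳ − b·x̄ = 19 − (-0.039162)·120.833333 = 23.732022
ŷ(187) = 23.732022 + (-0.039162)·187 = 16.408810
residual = y − ŷ = 20 − 16.408810 = 3.591190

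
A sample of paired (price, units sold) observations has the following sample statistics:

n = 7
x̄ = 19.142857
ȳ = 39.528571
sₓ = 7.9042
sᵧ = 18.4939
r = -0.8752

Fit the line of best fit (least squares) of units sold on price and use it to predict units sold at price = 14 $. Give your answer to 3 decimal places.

b = r · sᵧ/sₓ = -0.8752 · 18.4939/7.9042 = -2.047755
a = ȳ − b·x̄ = 39.528571 − (-2.047755)·19.142857 = 78.728443
ŷ(14) = a + b·14 = 78.728443 + (-2.047755)·14 = 50.059880

50.060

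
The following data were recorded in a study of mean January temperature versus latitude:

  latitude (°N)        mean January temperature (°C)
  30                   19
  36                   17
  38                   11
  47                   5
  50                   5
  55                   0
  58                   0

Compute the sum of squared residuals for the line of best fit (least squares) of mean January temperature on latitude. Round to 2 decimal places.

15.82

n = 7, Σx = 314, Σy = 57, Σxy = 2085, Σx² = 14738, Σy² = 821
Sxx = Σx² − (Σx)²/n = 14738 − 14085.142857 = 652.857143
Sxy = Σxy − (Σx)(Σy)/n = 2085 − 2556.857143 = -471.857143
Syy = Σy² − (Σy)²/n = 821 − 464.142857 = 356.857143
b = Sxy/Sxx = -471.857143/652.857143 = -0.722757
SSE = Syy − b·Sxy = 356.857143 − (-0.722757)·(-471.857143) = 15.819037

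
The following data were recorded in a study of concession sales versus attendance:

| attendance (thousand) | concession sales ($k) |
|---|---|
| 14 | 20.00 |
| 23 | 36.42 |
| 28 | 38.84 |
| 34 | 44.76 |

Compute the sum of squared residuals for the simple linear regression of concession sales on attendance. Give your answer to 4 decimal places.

n = 4, Σx = 99, Σy = 140.02, Σxy = 3727.02, Σx² = 2665, Σy² = 5238.4196
Sxx = Σx² − (Σx)²/n = 2665 − 2450.25 = 214.75
Sxy = Σxy − (Σx)(Σy)/n = 3727.02 − 3465.495 = 261.525
Syy = Σy² − (Σy)²/n = 5238.4196 − 4901.4001 = 337.0195
b = Sxy/Sxx = 261.525/214.75 = 1.217811
SSE = Syy − b·Sxy = 337.0195 − 1.217811·261.525 = 18.531371

18.5314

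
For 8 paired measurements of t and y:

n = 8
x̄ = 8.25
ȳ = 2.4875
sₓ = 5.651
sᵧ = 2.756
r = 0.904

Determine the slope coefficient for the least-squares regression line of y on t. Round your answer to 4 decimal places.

b = r · sᵧ/sₓ = 0.904 · 2.756/5.651 = 0.440882

0.4409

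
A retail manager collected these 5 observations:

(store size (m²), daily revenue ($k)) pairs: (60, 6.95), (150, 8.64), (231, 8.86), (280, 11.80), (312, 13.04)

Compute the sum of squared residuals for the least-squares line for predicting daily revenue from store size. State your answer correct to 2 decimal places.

n = 5, Σx = 1033, Σy = 49.29, Σxy = 11132.14, Σx² = 255205, Σy² = 510.7333
Sxx = Σx² − (Σx)²/n = 255205 − 213417.8 = 41787.2
Sxy = Σxy − (Σx)(Σy)/n = 11132.14 − 10183.314 = 948.826
Syy = Σy² − (Σy)²/n = 510.7333 − 485.90082 = 24.83248
b = Sxy/Sxx = 948.826/41787.2 = 0.022706
SSE = Syy − b·Sxy = 24.83248 − 0.022706·948.826 = 3.288304

3.29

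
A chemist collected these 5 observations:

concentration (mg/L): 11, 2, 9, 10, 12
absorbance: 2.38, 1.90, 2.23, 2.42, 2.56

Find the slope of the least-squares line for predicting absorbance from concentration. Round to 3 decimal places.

n = 5, Σx = 44, Σy = 11.49, Σxy = 104.97, Σx² = 450
Sxx = Σx² − (Σx)²/n = 450 − 387.2 = 62.8
Sxy = Σxy − (Σx)(Σy)/n = 104.97 − 101.112 = 3.858
b = Sxy/Sxx = 3.858/62.8 = 0.061433

0.061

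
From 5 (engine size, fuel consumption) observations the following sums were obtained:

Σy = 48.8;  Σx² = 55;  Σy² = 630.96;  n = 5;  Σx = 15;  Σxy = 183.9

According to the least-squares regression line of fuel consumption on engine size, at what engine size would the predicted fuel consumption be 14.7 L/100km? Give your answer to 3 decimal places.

Sxx = Σx² − (Σx)²/n = 55 − 45 = 10
Sxy = Σxy − (Σx)(Σy)/n = 183.9 − 146.4 = 37.5
b = Sxy/Sxx = 37.5/10 = 3.75
a = ȳ − b·x̄ = 9.76 − 3.75·3 = -1.49
Set a + b·x = 14.7: x = (14.7 − (-1.49)) / 3.75 = 4.317333

4.317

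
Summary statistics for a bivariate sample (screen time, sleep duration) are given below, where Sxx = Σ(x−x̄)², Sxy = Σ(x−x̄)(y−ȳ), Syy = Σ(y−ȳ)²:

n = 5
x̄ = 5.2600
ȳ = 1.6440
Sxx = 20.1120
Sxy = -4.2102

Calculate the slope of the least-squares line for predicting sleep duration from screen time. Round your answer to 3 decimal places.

-0.209

b = Sxy/Sxx = -4.2102/20.112 = -0.209338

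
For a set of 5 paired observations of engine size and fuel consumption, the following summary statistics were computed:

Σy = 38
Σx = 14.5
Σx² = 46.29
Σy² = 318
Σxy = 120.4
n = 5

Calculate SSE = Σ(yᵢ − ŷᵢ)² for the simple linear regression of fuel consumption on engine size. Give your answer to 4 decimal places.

Sxx = Σx² − (Σx)²/n = 46.29 − 42.05 = 4.24
Sxy = Σxy − (Σx)(Σy)/n = 120.4 − 110.2 = 10.2
Syy = Σy² − (Σy)²/n = 318 − 288.8 = 29.2
b = Sxy/Sxx = 10.2/4.24 = 2.405660
SSE = Syy − b·Sxy = 29.2 − 2.405660·10.2 = 4.662264

4.6623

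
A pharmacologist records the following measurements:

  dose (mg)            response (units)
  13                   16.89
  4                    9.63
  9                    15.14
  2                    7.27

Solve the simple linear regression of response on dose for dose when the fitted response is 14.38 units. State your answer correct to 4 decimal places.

n = 4, Σx = 28, Σy = 48.93, Σxy = 408.89, Σx² = 270
Sxx = Σx² − (Σx)²/n = 270 − 196 = 74
Sxy = Σxy − (Σx)(Σy)/n = 408.89 − 342.51 = 66.38
b = Sxy/Sxx = 66.38/74 = 0.897027
a = ȳ − b·x̄ = 12.2325 − 0.897027·7 = 5.953311
Set a + b·x = 14.38: x = (14.38 − 5.953311) / 0.897027 = 9.394019

9.3940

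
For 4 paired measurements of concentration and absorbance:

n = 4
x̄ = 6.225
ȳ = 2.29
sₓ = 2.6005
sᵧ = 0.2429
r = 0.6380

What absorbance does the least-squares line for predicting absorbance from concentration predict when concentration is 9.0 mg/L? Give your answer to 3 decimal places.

b = r · sᵧ/sₓ = 0.638 · 0.2429/2.6005 = 0.059592
a = ȳ − b·x̄ = 2.29 − 0.059592·6.225 = 1.919037
ŷ(9.0) = a + b·9.0 = 1.919037 + 0.059592·9 = 2.455369

2.455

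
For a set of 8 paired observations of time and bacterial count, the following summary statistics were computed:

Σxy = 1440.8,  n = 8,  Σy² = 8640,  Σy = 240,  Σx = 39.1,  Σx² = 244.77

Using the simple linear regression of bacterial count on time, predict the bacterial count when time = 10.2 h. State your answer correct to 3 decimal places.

Sxx = Σx² − (Σx)²/n = 244.77 − 191.10125 = 53.66875
Sxy = Σxy − (Σx)(Σy)/n = 1440.8 − 1173 = 267.8
b = Sxy/Sxx = 267.8/53.66875 = 4.989868
a = ȳ − b·x̄ = 30 − 4.989868·4.8875 = 5.612018
ŷ(10.2) = a + b·10.2 = 5.612018 + 4.989868·10.2 = 56.508676

56.509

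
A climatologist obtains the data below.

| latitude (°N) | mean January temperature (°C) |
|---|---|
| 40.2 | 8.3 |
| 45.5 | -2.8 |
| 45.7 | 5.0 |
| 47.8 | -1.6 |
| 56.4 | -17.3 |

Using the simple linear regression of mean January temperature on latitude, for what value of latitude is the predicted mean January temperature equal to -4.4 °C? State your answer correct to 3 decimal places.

n = 5, Σx = 235.6, Σy = -8.4, Σxy = -617.44, Σx² = 11240.58
Sxx = Σx² − (Σx)²/n = 11240.58 − 11101.472 = 139.108
Sxy = Σxy − (Σx)(Σy)/n = -617.44 − (-395.808) = -221.632
b = Sxy/Sxx = -221.632/139.108 = -1.593237
a = ȳ − b·x̄ = -1.68 − (-1.593237)·47.12 = 73.393323
Set a + b·x = -4.4: x = (-4.4 − 73.393323) / (-1.593237) = 48.827216

48.827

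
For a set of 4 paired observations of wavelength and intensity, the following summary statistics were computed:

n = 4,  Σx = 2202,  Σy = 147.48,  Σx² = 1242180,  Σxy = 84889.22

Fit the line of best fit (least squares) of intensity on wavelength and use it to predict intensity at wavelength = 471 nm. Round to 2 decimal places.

Sxx = Σx² − (Σx)²/n = 1242180 − 1212201 = 29979
Sxy = Σxy − (Σx)(Σy)/n = 84889.22 − 81187.74 = 3701.48
b = Sxy/Sxx = 3701.48/29979 = 0.123469
a = ȳ − b·x̄ = 36.87 − 0.123469·550.5 = -31.099737
ŷ(471) = a + b·471 = -31.099737 + 0.123469·471 = 27.054207

27.05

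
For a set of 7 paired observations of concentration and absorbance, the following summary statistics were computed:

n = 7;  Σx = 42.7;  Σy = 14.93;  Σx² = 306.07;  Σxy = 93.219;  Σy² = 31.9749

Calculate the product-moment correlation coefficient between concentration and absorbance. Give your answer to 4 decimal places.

Sxx = Σx² − (Σx)²/n = 306.07 − 260.47 = 45.6
Sxy = Σxy − (Σx)(Σy)/n = 93.219 − 91.073 = 2.146
Syy = Σy² − (Σy)²/n = 31.9749 − 31.843557 = 0.131343
r = Sxy/√(Sxx·Syy) = 2.146/√(5.989234) = 2.146/2.447291 = 0.876888

0.8769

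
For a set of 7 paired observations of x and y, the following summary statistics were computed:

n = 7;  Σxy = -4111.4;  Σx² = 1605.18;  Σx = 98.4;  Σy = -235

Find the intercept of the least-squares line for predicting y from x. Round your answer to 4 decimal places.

17.5996

Sxx = Σx² − (Σx)²/n = 1605.18 − 1383.222857 = 221.957143
Sxy = Σxy − (Σx)(Σy)/n = -4111.4 − (-3303.428571) = -807.971429
b = Sxy/Sxx = -807.971429/221.957143 = -3.640214
a = ȳ − b·x̄ = -33.571429 − (-3.640214)·14.057143 = 17.599575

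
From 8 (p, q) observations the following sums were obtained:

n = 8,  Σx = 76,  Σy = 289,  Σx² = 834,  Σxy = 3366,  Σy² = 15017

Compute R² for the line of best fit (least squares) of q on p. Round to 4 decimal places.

Sxx = Σx² − (Σx)²/n = 834 − 722 = 112
Sxy = Σxy − (Σx)(Σy)/n = 3366 − 2745.5 = 620.5
Syy = Σy² − (Σy)²/n = 15017 − 10440.125 = 4576.875
R² = Sxy²/(Sxx·Syy) = (620.5)²/(112·4576.875) = 0.751098

0.7511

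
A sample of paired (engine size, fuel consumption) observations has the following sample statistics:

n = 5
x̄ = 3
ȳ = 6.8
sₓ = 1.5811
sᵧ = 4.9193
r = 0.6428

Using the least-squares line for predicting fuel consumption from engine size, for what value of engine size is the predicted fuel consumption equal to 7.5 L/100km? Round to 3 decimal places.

b = r · sᵧ/sₓ = 0.6428 · 4.9193/1.5811 = 1.999953
a = ȳ − b·x̄ = 6.8 − 1.999953·3 = 0.800140
Set a + b·x = 7.5: x = (7.5 − 0.800140) / 1.999953 = 3.350008

3.350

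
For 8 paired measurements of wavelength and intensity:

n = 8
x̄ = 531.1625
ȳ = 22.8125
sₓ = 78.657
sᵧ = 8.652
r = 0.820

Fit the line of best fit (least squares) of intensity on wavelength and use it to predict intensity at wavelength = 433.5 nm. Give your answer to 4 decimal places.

b = r · sᵧ/sₓ = 0.82 · 8.652/78.657 = 0.090197
a = ȳ − b·x̄ = 22.8125 − 0.090197·531.1625 = -25.096862
ŷ(433.5) = a + b·433.5 = -25.096862 + 0.090197·433.5 = 14.003617

14.0036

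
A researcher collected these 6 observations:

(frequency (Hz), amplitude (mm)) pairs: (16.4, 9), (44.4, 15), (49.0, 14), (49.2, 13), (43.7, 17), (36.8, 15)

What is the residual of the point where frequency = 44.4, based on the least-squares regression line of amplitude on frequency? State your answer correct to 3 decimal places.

n = 6, Σx = 239.5, Σy = 83, Σxy = 3434.1, Σx² = 10325.89
Sxx = Σx² − (Σx)²/n = 10325.89 − 9560.041667 = 765.848333
Sxy = Σxy − (Σx)(Σy)/n = 3434.1 − 3313.083333 = 121.016667
b = Sxy/Sxx = 121.016667/765.848333 = 0.158016
a = ȳ − b·x̄ = 13.833333 − 0.158016·39.916667 = 7.525842
ŷ(44.4) = 7.525842 + 0.158016·44.4 = 14.541774
residual = y − ŷ = 15 − 14.541774 = 0.458226

0.458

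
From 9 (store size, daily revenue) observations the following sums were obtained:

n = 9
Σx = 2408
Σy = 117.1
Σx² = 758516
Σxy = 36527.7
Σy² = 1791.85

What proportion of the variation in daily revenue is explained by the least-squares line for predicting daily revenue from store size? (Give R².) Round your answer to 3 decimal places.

0.881

Sxx = Σx² − (Σx)²/n = 758516 − 644273.777778 = 114242.222222
Sxy = Σxy − (Σx)(Σy)/n = 36527.7 − 31330.755556 = 5196.944444
Syy = Σy² − (Σy)²/n = 1791.85 − 1523.601111 = 268.248889
R² = Sxy²/(Sxx·Syy) = (5196.944444)²/(114242.222222·268.248889) = 0.881316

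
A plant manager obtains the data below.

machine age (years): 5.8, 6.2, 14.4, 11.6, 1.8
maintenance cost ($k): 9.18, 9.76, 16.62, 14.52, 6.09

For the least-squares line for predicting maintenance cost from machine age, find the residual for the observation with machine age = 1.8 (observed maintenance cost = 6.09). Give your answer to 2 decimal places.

n = 5, Σx = 39.8, Σy = 56.17, Σxy = 532.478, Σx² = 417.24
Sxx = Σx² − (Σx)²/n = 417.24 − 316.808 = 100.432
Sxy = Σxy − (Σx)(Σy)/n = 532.478 − 447.1132 = 85.3648
b = Sxy/Sxx = 85.3648/100.432 = 0.849976
a = ȳ − b·x̄ = 11.234 − 0.849976·7.96 = 4.468190
ŷ(1.8) = 4.468190 + 0.849976·1.8 = 5.998147
residual = y − ŷ = 6.09 − 5.998147 = 0.091853

0.09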